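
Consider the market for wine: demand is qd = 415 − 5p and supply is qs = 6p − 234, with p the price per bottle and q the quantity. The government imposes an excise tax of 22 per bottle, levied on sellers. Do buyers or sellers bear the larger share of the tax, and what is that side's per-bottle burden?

Without the tax, 415 − 5p = 6p − 234 gives 11p = 649, so p* = 59 and q* = 120.
With the tax collected from sellers, supply shifts: qs = 6(p − 22) − 234.
Solving gives q = 60 with buyers paying 71 and sellers receiving 49 (the 22 wedge).
Per-bottle burden: buyers 12, sellers 10.
Buyers take the larger share because demand is less price-elastic here (demand slope 5 vs supply slope 6).
The less price-elastic side of the market bears the larger share of a per-unit tax.

Buyers bear the larger share: 12 per bottle.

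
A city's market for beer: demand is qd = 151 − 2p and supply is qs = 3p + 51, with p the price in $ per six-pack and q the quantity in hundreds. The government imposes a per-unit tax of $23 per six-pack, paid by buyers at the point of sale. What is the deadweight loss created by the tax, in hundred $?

Before the tax: set 151 − 2p = 3p + 51 → p* = $20, q* = 111.
With the tax collected from buyers, demand (in seller-price terms) shifts: qd = 151 − 2(p + 23).
New equilibrium: buyers pay $33.8, sellers receive $10.8, q = 83.4. (Wedge: pb − ps = 23.)
Quantity falls by |ΔQ| = |111 − 83.4| = 27.6.
DWL = ½ · t · |ΔQ| = ½ · 23 · 27.6 = $317.4.

Deadweight loss = $317.4 hundred.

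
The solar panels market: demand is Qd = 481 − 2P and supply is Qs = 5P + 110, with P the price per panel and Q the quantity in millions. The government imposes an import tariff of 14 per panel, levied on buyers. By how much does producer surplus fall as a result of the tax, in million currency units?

Before the tax: set 481 − 2P = 5P + 110 → P* = 53, Q* = 375.
With the tax collected from buyers, demand (in seller-price terms) shifts: Qd = 481 − 2(P + 14).
New equilibrium: buyers pay 63, producers receive 49, Q = 355. (Wedge: Pb − Ps = 14.)
ΔPS is the trapezoid between Q = 355 and Q = 375 of height 4: ½ · (375 + 355) · 4 = 1460.

Producer surplus falls by 1460 million.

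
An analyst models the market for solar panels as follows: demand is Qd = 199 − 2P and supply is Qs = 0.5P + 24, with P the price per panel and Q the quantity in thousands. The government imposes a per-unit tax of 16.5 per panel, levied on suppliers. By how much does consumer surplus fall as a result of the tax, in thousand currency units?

Consumer surplus falls by 183.81 thousand.

Without the tax, 199 − 2P = 0.5P + 24 gives 2.5P = 175, so P* = 70 and Q* = 59.
With the tax collected from suppliers, supply shifts: Qs = 0.5(P − 16.5) + 24.
Solving gives Q = 52.4 with buyers paying 73.3 and suppliers receiving 56.8 (the 16.5 wedge).
ΔCS is the trapezoid between Q = 52.4 and Q = 59 of height 3.3: ½ · (59 + 52.4) · 3.3 = 183.81.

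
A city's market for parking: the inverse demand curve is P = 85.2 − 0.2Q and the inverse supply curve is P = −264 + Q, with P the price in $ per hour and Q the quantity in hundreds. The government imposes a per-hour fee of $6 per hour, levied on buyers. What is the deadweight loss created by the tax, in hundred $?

Deadweight loss = $15 hundred.

Rewrite in direct form: Qd = 426 − 5P and Qs = P + 264.
Before the tax: set 426 − 5P = P + 264 → P* = $27, Q* = 291.
With the tax collected from buyers, demand (in seller-price terms) shifts: Qd = 426 − 5(P + 6).
Solving gives Q = 286 with buyers paying $28 and suppliers receiving $22 (the $6 wedge).
Quantity falls by |ΔQ| = |291 − 286| = 5.
DWL = ½ · t · |ΔQ| = ½ · 6 · 5 = $15.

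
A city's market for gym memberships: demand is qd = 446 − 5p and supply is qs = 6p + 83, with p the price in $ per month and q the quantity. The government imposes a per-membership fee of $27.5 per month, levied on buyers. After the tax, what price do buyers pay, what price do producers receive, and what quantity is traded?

Buyers pay $48; producers receive $20.5; quantity = 206.

Before the tax: set 446 − 5p = 6p + 83 → p* = $33, q* = 281.
With the tax collected from buyers, demand (in seller-price terms) shifts: qd = 446 − 5(p + 27.5).
New equilibrium: buyers pay $48, producers receive $20.5, q = 206. (Wedge: pb − ps = 27.5.)
The less price-elastic side of the market bears the larger share of a per-unit tax.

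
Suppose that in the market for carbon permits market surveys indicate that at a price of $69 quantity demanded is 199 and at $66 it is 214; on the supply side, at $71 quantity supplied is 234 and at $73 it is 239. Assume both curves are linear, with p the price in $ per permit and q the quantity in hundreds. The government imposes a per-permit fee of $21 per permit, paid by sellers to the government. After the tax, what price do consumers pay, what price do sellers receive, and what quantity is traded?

Consumers pay $72; sellers receive $51; quantity = 184.

Demand slope: (214 − 199)/(66 − 69) = -5, so qd = 544 − 5p.
Supply slope: (239 − 234)/(73 − 71) = 2.5, so qs = 2.5p + 56.5.
Without the tax, 544 − 5p = 2.5p + 56.5 gives 7.5p = 487.5, so p* = $65 and q* = 219.
With the tax collected from sellers, supply shifts: qs = 2.5(p − 21) + 56.5.
New equilibrium: consumers pay $72, sellers receive $51, q = 184. (Wedge: pb − ps = 21.)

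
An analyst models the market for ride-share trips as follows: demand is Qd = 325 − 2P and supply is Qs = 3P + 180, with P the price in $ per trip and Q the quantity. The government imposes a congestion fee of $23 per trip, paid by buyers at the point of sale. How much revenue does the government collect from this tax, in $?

Tax revenue = $5506.2.

Before the tax: set 325 − 2P = 3P + 180 → P* = $29, Q* = 267.
With the tax collected from buyers, demand (in seller-price terms) shifts: Qd = 325 − 2(P + 23).
New equilibrium: buyers pay $42.8, sellers receive $19.8, Q = 239.4. (Wedge: Pb − Ps = 23.)
Revenue = t · Q = 23 · 239.4 = $5506.2.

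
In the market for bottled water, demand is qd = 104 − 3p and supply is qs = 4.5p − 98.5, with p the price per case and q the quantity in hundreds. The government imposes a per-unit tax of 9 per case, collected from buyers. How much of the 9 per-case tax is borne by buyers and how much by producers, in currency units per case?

Buyers bear 5.4 per case; producers bear 3.6 per case.

Without the tax, 104 − 3p = 4.5p − 98.5 gives 7.5p = 202.5, so p* = 27 and q* = 23.
With the tax collected from buyers, demand (in seller-price terms) shifts: qd = 104 − 3(p + 9).
Solving gives q = 6.8 with buyers paying 32.4 and producers receiving 23.4 (the 9 wedge).
Burden on buyers: 5.4; on producers: 3.6. (They sum to 9.)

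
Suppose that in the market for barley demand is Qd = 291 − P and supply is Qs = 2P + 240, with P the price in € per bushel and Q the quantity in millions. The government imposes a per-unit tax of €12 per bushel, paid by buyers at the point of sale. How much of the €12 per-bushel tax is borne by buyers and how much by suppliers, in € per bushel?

Buyers bear €8 per bushel; suppliers bear €4 per bushel.

Before the tax: set 291 − P = 2P + 240 → P* = €17, Q* = 274.
With the tax collected from buyers, demand (in seller-price terms) shifts: Qd = 291 − (P + 12).
New equilibrium: buyers pay €25, suppliers receive €13, Q = 266. (Wedge: Pb − Ps = 12.)
Burden on buyers: €8; on suppliers: €4. (They sum to €12.)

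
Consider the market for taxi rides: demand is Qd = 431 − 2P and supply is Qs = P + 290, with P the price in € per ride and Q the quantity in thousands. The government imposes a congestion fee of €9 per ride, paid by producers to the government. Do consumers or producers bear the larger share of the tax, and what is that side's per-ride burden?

Before the tax: set 431 − 2P = P + 290 → P* = €47, Q* = 337.
With the tax collected from producers, supply shifts: Qs = (P − 9) + 290.
Solving gives Q = 331 with consumers paying €50 and producers receiving €41 (the €9 wedge).
Per-ride burden: consumers €3, producers €6.
Producers take the larger share because supply is less price-elastic here (demand slope 2 vs supply slope 1).

Producers bear the larger share: €6 per ride.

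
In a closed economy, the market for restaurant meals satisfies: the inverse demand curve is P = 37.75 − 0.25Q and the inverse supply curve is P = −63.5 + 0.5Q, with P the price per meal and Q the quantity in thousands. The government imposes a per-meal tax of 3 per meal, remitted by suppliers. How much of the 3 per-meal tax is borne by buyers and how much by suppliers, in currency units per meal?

Rewrite in direct form: Qd = 151 − 4P and Qs = 2P + 127.
Without the tax, 151 − 4P = 2P + 127 gives 6P = 24, so P* = 4 and Q* = 135.
With the tax collected from suppliers, supply shifts: Qs = 2(P − 3) + 127.
Solving gives Q = 131 with buyers paying 5 and suppliers receiving 2 (the 3 wedge).
Burden on buyers: 1; on suppliers: 2. (They sum to 3.)
The less price-elastic side of the market bears the larger share of a per-unit tax.

Buyers bear 1 per meal; suppliers bear 2 per meal.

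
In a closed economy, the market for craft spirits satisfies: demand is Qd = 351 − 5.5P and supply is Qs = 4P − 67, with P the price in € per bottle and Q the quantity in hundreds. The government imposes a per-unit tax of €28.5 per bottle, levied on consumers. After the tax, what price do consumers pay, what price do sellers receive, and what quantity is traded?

Consumers pay €56; sellers receive €27.5; quantity = 43.

Without the tax, 351 − 5.5P = 4P − 67 gives 9.5P = 418, so P* = €44 and Q* = 109.
With the tax collected from consumers, demand (in seller-price terms) shifts: Qd = 351 − 5.5(P + 28.5).
Solving gives Q = 43 with consumers paying €56 and sellers receiving €27.5 (the €28.5 wedge).
The less price-elastic side of the market bears the larger share of a per-unit tax.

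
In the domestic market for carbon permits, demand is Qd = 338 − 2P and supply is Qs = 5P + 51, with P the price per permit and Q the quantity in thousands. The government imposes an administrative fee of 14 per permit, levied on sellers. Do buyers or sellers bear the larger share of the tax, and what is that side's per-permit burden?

Buyers bear the larger share: 10 per permit.

Without the tax, 338 − 2P = 5P + 51 gives 7P = 287, so P* = 41 and Q* = 256.
With the tax collected from sellers, supply shifts: Qs = 5(P − 14) + 51.
New equilibrium: buyers pay 51, sellers receive 37, Q = 236. (Wedge: Pb − Ps = 14.)
Per-permit burden: buyers 10, sellers 4.
Buyers take the larger share because demand is less price-elastic here (demand slope 2 vs supply slope 5).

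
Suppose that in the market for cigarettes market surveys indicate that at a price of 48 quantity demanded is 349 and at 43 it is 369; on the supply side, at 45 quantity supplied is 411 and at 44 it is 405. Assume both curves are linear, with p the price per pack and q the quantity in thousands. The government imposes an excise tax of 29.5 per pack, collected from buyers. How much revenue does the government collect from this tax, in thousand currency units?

Tax revenue = 9150.9 thousand.

Demand slope: (369 − 349)/(43 − 48) = -4, so qd = 541 − 4p.
Supply slope: (405 − 411)/(44 − 45) = 6, so qs = 6p + 141.
Without the tax, 541 − 4p = 6p + 141 gives 10p = 400, so p* = 40 and q* = 381.
With the tax collected from buyers, demand (in seller-price terms) shifts: qd = 541 − 4(p + 29.5).
Solving gives q = 310.2 with buyers paying 57.7 and suppliers receiving 28.2 (the 29.5 wedge).
Revenue = t · Q = 29.5 · 310.2 = 9150.9.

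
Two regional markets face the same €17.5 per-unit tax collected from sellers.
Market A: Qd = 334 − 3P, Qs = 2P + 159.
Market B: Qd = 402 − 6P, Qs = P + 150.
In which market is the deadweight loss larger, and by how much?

Market A: pre-tax P* = €35, Q* = 229; post-tax Q = 208; deadweight loss = €183.75.
Market B: pre-tax P* = €36, Q* = 186; post-tax Q = 171; deadweight loss = €131.25.
Difference: €183.75 vs €131.25 → market A is larger by €52.5.

Market A, by €52.5.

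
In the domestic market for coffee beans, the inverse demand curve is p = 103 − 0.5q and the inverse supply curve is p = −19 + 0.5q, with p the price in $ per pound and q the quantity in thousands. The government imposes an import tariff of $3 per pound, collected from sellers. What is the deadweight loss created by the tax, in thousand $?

Deadweight loss = $4.5 thousand.

Rewrite in direct form: qd = 206 − 2p and qs = 2p + 38.
Without the tax, 206 − 2p = 2p + 38 gives 4p = 168, so p* = $42 and q* = 122.
With the tax collected from sellers, supply shifts: qs = 2(p − 3) + 38.
New equilibrium: consumers pay $43.5, sellers receive $40.5, q = 119. (Wedge: pb − ps = 3.)
Quantity falls by |ΔQ| = |122 − 119| = 3.
DWL = ½ · t · |ΔQ| = ½ · 3 · 3 = $4.5.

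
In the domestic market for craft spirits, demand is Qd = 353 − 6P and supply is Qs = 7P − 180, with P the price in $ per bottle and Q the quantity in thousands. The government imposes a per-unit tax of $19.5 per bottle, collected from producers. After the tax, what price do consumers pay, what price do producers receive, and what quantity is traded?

Before the tax: set 353 − 6P = 7P − 180 → P* = $41, Q* = 107.
With the tax collected from producers, supply shifts: Qs = 7(P − 19.5) − 180.
New equilibrium: consumers pay $51.5, producers receive $32, Q = 44. (Wedge: Pb − Ps = 19.5.)

Consumers pay $51.5; producers receive $32; quantity = 44.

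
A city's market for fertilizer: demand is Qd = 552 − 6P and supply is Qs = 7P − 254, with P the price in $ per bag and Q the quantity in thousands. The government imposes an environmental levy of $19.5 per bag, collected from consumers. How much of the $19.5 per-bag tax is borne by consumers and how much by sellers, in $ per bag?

Consumers bear $10.5 per bag; sellers bear $9 per bag.

Without the tax, 552 − 6P = 7P − 254 gives 13P = 806, so P* = $62 and Q* = 180.
With the tax collected from consumers, demand (in seller-price terms) shifts: Qd = 552 − 6(P + 19.5).
New equilibrium: consumers pay $72.5, sellers receive $53, Q = 117. (Wedge: Pb − Ps = 19.5.)
Burden on consumers: $10.5; on sellers: $9. (They sum to $19.5.)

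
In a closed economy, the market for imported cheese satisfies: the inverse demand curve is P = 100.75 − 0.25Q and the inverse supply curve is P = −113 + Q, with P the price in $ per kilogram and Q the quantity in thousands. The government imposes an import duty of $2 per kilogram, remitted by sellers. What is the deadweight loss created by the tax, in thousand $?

Inverting to Q(P) form: Qd = 403 − 4P; Qs = P + 113.
Before the tax: set 403 − 4P = P + 113 → P* = $58, Q* = 171.
With the tax collected from sellers, supply shifts: Qs = (P − 2) + 113.
New equilibrium: consumers pay $58.4, sellers receive $56.4, Q = 169.4. (Wedge: Pb − Ps = 2.)
Quantity falls by |ΔQ| = |171 − 169.4| = 1.6.
DWL = ½ · t · |ΔQ| = ½ · 2 · 1.6 = $1.6.

Deadweight loss = $1.6 thousand.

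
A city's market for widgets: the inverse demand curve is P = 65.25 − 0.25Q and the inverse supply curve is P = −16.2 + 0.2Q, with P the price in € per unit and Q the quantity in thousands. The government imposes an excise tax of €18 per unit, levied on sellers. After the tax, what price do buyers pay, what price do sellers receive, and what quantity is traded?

Inverting to Q(P) form: Qd = 261 − 4P; Qs = 5P + 81.
Without the tax, 261 − 4P = 5P + 81 gives 9P = 180, so P* = €20 and Q* = 181.
With the tax collected from sellers, supply shifts: Qs = 5(P − 18) + 81.
Solving gives Q = 141 with buyers paying €30 and sellers receiving €12 (the €18 wedge).
The less price-elastic side of the market bears the larger share of a per-unit tax.

Buyers pay €30; sellers receive €12; quantity = 141.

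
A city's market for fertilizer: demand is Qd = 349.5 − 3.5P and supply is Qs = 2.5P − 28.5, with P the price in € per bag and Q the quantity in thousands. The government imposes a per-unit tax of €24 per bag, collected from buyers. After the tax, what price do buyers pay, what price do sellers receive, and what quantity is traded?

Before the tax: set 349.5 − 3.5P = 2.5P − 28.5 → P* = €63, Q* = 129.
With the tax collected from buyers, demand (in seller-price terms) shifts: Qd = 349.5 − 3.5(P + 24).
New equilibrium: buyers pay €73, sellers receive €49, Q = 94. (Wedge: Pb − Ps = 24.)

Buyers pay €73; sellers receive €49; quantity = 94.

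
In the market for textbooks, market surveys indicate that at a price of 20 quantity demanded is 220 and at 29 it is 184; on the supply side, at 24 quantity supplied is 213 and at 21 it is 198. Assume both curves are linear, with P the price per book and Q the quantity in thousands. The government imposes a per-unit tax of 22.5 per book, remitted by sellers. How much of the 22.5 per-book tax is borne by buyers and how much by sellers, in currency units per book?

Buyers bear 12.5 per book; sellers bear 10 per book.

Demand slope: (184 − 220)/(29 − 20) = -4, so Qd = 300 − 4P.
Supply slope: (198 − 213)/(21 − 24) = 5, so Qs = 5P + 93.
Before the tax: set 300 − 4P = 5P + 93 → P* = 23, Q* = 208.
With the tax collected from sellers, supply shifts: Qs = 5(P − 22.5) + 93.
Solving gives Q = 158 with buyers paying 35.5 and sellers receiving 13 (the 22.5 wedge).
Burden on buyers: 12.5; on sellers: 10. (They sum to 22.5.)
The less price-elastic side of the market bears the larger share of a per-unit tax.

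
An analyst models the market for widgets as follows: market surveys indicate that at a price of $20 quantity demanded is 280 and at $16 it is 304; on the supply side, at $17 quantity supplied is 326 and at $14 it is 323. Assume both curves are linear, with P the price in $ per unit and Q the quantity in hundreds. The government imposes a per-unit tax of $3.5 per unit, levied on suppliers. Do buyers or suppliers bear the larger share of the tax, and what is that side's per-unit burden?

Demand slope: (304 − 280)/(16 − 20) = -6, so Qd = 400 − 6P.
Supply slope: (323 − 326)/(14 − 17) = 1, so Qs = P + 309.
Without the tax, 400 − 6P = P + 309 gives 7P = 91, so P* = $13 and Q* = 322.
With the tax collected from suppliers, supply shifts: Qs = (P − 3.5) + 309.
New equilibrium: buyers pay $13.5, suppliers receive $10, Q = 319. (Wedge: Pb − Ps = 3.5.)
Per-unit burden: buyers $0.5, suppliers $3.
Suppliers take the larger share because supply is less price-elastic here (demand slope 6 vs supply slope 1).
The less price-elastic side of the market bears the larger share of a per-unit tax.

Suppliers bear the larger share: $3 per unit.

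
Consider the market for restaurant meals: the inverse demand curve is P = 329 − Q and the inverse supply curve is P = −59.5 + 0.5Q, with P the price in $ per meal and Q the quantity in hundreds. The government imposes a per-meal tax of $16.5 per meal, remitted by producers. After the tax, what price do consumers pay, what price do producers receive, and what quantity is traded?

Rewrite in direct form: Qd = 329 − P and Qs = 2P + 119.
Without the tax, 329 − P = 2P + 119 gives 3P = 210, so P* = $70 and Q* = 259.
With the tax collected from producers, supply shifts: Qs = 2(P − 16.5) + 119.
Solving gives Q = 248 with consumers paying $81 and producers receiving $64.5 (the $16.5 wedge).

Consumers pay $81; producers receive $64.5; quantity = 248.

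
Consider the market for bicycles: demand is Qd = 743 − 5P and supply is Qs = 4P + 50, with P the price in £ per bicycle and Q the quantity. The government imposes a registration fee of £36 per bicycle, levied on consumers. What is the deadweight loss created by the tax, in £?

Without the tax, 743 − 5P = 4P + 50 gives 9P = 693, so P* = £77 and Q* = 358.
With the tax collected from consumers, demand (in seller-price terms) shifts: Qd = 743 − 5(P + 36).
New equilibrium: consumers pay £93, sellers receive £57, Q = 278. (Wedge: Pb − Ps = 36.)
Quantity falls by |ΔQ| = |358 − 278| = 80.
DWL = ½ · t · |ΔQ| = ½ · 36 · 80 = £1440.

Deadweight loss = £1440.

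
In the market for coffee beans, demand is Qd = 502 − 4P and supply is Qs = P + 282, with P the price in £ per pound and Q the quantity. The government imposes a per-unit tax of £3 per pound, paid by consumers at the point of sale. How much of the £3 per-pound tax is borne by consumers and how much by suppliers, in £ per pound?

Consumers bear £0.6 per pound; suppliers bear £2.4 per pound.

Before the tax: set 502 − 4P = P + 282 → P* = £44, Q* = 326.
With the tax collected from consumers, demand (in seller-price terms) shifts: Qd = 502 − 4(P + 3).
Solving gives Q = 323.6 with consumers paying £44.6 and suppliers receiving £41.6 (the £3 wedge).
Burden on consumers: £0.6; on suppliers: £2.4. (They sum to £3.)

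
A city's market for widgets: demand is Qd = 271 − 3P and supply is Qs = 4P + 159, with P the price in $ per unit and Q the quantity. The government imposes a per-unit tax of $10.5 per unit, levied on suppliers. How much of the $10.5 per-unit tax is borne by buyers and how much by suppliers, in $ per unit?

Buyers bear $6 per unit; suppliers bear $4.5 per unit.

Without the tax, 271 − 3P = 4P + 159 gives 7P = 112, so P* = $16 and Q* = 223.
With the tax collected from suppliers, supply shifts: Qs = 4(P − 10.5) + 159.
Solving gives Q = 205 with buyers paying $22 and suppliers receiving $11.5 (the $10.5 wedge).
Burden on buyers: $6; on suppliers: $4.5. (They sum to $10.5.)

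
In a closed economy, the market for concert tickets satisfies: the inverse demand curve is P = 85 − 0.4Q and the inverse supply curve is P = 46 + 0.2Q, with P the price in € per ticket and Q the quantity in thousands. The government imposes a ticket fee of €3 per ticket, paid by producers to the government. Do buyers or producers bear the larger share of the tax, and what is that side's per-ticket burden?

Inverting to Q(P) form: Qd = 212.5 − 2.5P; Qs = 5P − 230.
Before the tax: set 212.5 − 2.5P = 5P − 230 → P* = €59, Q* = 65.
With the tax collected from producers, supply shifts: Qs = 5(P − 3) − 230.
Solving gives Q = 60 with buyers paying €61 and producers receiving €58 (the €3 wedge).
Per-ticket burden: buyers €2, producers €1.
Buyers take the larger share because demand is less price-elastic here (demand slope 2.5 vs supply slope 5).

Buyers bear the larger share: €2 per ticket.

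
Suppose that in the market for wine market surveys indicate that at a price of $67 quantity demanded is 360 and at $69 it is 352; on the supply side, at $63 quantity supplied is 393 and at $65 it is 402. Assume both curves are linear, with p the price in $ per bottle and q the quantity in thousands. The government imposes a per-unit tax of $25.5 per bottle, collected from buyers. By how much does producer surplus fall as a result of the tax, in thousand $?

Producer surplus falls by $4284 thousand.

Demand slope: (352 − 360)/(69 − 67) = -4, so qd = 628 − 4p.
Supply slope: (402 − 393)/(65 − 63) = 4.5, so qs = 4.5p + 109.5.
Without the tax, 628 − 4p = 4.5p + 109.5 gives 8.5p = 518.5, so p* = $61 and q* = 384.
With the tax collected from buyers, demand (in seller-price terms) shifts: qd = 628 − 4(p + 25.5).
New equilibrium: buyers pay $74.5, suppliers receive $49, q = 330. (Wedge: pb − ps = 25.5.)
ΔPS is the trapezoid between Q = 330 and Q = 384 of height $12: ½ · (384 + 330) · 12 = $4284.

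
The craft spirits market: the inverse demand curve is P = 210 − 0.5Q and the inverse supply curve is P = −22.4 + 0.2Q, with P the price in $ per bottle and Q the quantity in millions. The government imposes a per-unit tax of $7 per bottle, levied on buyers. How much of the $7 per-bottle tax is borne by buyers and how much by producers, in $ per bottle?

Buyers bear $5 per bottle; producers bear $2 per bottle.

Inverting to Q(P) form: Qd = 420 − 2P; Qs = 5P + 112.
Before the tax: set 420 − 2P = 5P + 112 → P* = $44, Q* = 332.
With the tax collected from buyers, demand (in seller-price terms) shifts: Qd = 420 − 2(P + 7).
New equilibrium: buyers pay $49, producers receive $42, Q = 322. (Wedge: Pb − Ps = 7.)
Burden on buyers: $5; on producers: $2. (They sum to $7.)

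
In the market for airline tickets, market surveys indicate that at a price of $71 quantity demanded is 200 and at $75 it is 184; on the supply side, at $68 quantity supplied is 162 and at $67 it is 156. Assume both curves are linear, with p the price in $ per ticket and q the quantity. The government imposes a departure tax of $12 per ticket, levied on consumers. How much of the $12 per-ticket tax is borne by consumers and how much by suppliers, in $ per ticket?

Demand slope: (184 − 200)/(75 − 71) = -4, so qd = 484 − 4p.
Supply slope: (156 − 162)/(67 − 68) = 6, so qs = 6p − 246.
Without the tax, 484 − 4p = 6p − 246 gives 10p = 730, so p* = $73 and q* = 192.
With the tax collected from consumers, demand (in seller-price terms) shifts: qd = 484 − 4(p + 12).
New equilibrium: consumers pay $80.2, suppliers receive $68.2, q = 163.2. (Wedge: pb − ps = 12.)
Burden on consumers: $7.2; on suppliers: $4.8. (They sum to $12.)

Consumers bear $7.2 per ticket; suppliers bear $4.8 per ticket.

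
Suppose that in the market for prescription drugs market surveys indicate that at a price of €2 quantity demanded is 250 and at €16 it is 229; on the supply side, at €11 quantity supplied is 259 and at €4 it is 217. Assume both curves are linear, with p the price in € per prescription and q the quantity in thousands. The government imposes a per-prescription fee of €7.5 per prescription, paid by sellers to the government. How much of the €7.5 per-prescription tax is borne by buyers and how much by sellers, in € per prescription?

Demand slope: (229 − 250)/(16 − 2) = -1.5, so qd = 253 − 1.5p.
Supply slope: (217 − 259)/(4 − 11) = 6, so qs = 6p + 193.
Before the tax: set 253 − 1.5p = 6p + 193 → p* = €8, q* = 241.
With the tax collected from sellers, supply shifts: qs = 6(p − 7.5) + 193.
Solving gives q = 232 with buyers paying €14 and sellers receiving €6.5 (the €7.5 wedge).
Burden on buyers: €6; on sellers: €1.5. (They sum to €7.5.)
The less price-elastic side of the market bears the larger share of a per-unit tax.

Buyers bear €6 per prescription; sellers bear €1.5 per prescription.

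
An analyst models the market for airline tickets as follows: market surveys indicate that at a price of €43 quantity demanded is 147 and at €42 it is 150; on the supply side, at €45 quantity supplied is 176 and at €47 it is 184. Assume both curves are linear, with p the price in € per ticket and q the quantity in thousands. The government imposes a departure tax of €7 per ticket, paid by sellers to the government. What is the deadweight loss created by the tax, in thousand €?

Deadweight loss = €42 thousand.

Demand slope: (150 − 147)/(42 − 43) = -3, so qd = 276 − 3p.
Supply slope: (184 − 176)/(47 − 45) = 4, so qs = 4p − 4.
Before the tax: set 276 − 3p = 4p − 4 → p* = €40, q* = 156.
With the tax collected from sellers, supply shifts: qs = 4(p − 7) − 4.
New equilibrium: buyers pay €44, sellers receive €37, q = 144. (Wedge: pb − ps = 7.)
Quantity falls by |ΔQ| = |156 − 144| = 12.
DWL = ½ · t · |ΔQ| = ½ · 7 · 12 = €42.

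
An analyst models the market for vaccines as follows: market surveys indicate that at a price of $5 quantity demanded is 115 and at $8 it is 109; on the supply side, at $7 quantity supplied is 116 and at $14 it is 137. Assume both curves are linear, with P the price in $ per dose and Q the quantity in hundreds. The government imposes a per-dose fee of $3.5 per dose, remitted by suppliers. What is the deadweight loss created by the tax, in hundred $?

Deadweight loss = $7.35 hundred.

Demand slope: (109 − 115)/(8 − 5) = -2, so Qd = 125 − 2P.
Supply slope: (137 − 116)/(14 − 7) = 3, so Qs = 3P + 95.
Without the tax, 125 − 2P = 3P + 95 gives 5P = 30, so P* = $6 and Q* = 113.
With the tax collected from suppliers, supply shifts: Qs = 3(P − 3.5) + 95.
Solving gives Q = 108.8 with buyers paying $8.1 and suppliers receiving $4.6 (the $3.5 wedge).
Quantity falls by |ΔQ| = |113 − 108.8| = 4.2.
DWL = ½ · t · |ΔQ| = ½ · 3.5 · 4.2 = $7.35.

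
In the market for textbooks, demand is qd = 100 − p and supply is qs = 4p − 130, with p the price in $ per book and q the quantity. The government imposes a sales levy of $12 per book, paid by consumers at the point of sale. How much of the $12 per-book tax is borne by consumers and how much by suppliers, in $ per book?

Before the tax: set 100 − p = 4p − 130 → p* = $46, q* = 54.
With the tax collected from consumers, demand (in seller-price terms) shifts: qd = 100 − (p + 12).
New equilibrium: consumers pay $55.6, suppliers receive $43.6, q = 44.4. (Wedge: pb − ps = 12.)
Burden on consumers: $9.6; on suppliers: $2.4. (They sum to $12.)
The less price-elastic side of the market bears the larger share of a per-unit tax.

Consumers bear $9.6 per book; suppliers bear $2.4 per book.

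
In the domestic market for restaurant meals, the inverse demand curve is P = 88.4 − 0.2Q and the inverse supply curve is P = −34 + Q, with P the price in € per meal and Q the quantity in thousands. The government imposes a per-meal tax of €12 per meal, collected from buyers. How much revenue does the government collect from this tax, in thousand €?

Tax revenue = €1104 thousand.

Inverting to Q(P) form: Qd = 442 − 5P; Qs = P + 34.
Before the tax: set 442 − 5P = P + 34 → P* = €68, Q* = 102.
With the tax collected from buyers, demand (in seller-price terms) shifts: Qd = 442 − 5(P + 12).
New equilibrium: buyers pay €70, producers receive €58, Q = 92. (Wedge: Pb − Ps = 12.)
Revenue = t · Q = 12 · 92 = €1104.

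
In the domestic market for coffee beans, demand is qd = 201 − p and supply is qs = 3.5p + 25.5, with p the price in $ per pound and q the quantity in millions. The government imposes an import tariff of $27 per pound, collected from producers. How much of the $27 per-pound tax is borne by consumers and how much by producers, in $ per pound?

Without the tax, 201 − p = 3.5p + 25.5 gives 4.5p = 175.5, so p* = $39 and q* = 162.
With the tax collected from producers, supply shifts: qs = 3.5(p − 27) + 25.5.
Solving gives q = 141 with consumers paying $60 and producers receiving $33 (the $27 wedge).
Burden on consumers: $21; on producers: $6. (They sum to $27.)
The less price-elastic side of the market bears the larger share of a per-unit tax.

Consumers bear $21 per pound; producers bear $6 per pound.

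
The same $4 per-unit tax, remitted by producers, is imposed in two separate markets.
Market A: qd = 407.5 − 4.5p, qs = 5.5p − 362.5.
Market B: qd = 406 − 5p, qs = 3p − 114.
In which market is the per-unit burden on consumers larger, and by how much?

Market A, by $0.7.

Market A: pre-tax p* = $77, q* = 61; post-tax q = 51.1; per-unit burden on consumers = $2.2.
Market B: pre-tax p* = $65, q* = 81; post-tax q = 73.5; per-unit burden on consumers = $1.5.
Difference: $2.2 vs $1.5 → market A is larger by $0.7.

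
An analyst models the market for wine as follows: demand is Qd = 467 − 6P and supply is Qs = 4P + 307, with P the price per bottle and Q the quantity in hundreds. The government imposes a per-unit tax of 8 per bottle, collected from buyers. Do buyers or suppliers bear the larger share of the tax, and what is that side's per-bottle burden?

Before the tax: set 467 − 6P = 4P + 307 → P* = 16, Q* = 371.
With the tax collected from buyers, demand (in seller-price terms) shifts: Qd = 467 − 6(P + 8).
Solving gives Q = 351.8 with buyers paying 19.2 and suppliers receiving 11.2 (the 8 wedge).
Per-bottle burden: buyers 3.2, suppliers 4.8.
Suppliers take the larger share because supply is less price-elastic here (demand slope 6 vs supply slope 4).
The less price-elastic side of the market bears the larger share of a per-unit tax.

Suppliers bear the larger share: 4.8 per bottle.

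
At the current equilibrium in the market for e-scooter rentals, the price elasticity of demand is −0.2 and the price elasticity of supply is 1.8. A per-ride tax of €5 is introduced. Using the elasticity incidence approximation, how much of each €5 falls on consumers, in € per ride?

Consumers bear ≈ €4.5 per ride.

Incidence ratio: consumers' share ≈ εs / (εs + |εd|) = 1.8 / (1.8 + 0.2) = 0.9.
So consumers bear ≈ 0.9 × €5 = €4.5; suppliers bear €0.5.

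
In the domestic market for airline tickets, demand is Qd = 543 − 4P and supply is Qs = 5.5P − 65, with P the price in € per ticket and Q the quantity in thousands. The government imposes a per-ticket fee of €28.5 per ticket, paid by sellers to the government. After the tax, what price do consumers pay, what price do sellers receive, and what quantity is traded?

Without the tax, 543 − 4P = 5.5P − 65 gives 9.5P = 608, so P* = €64 and Q* = 287.
With the tax collected from sellers, supply shifts: Qs = 5.5(P − 28.5) − 65.
Solving gives Q = 221 with consumers paying €80.5 and sellers receiving €52 (the €28.5 wedge).
The less price-elastic side of the market bears the larger share of a per-unit tax.

Consumers pay €80.5; sellers receive €52; quantity = 221.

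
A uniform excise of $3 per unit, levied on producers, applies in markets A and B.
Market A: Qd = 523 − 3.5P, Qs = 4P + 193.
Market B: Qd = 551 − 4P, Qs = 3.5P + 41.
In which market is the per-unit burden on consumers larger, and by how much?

Market A: pre-tax P* = $44, Q* = 369; post-tax Q = 363.4; per-unit burden on consumers = $1.6.
Market B: pre-tax P* = $68, Q* = 279; post-tax Q = 273.4; per-unit burden on consumers = $1.4.
Difference: $1.6 vs $1.4 → market A is larger by $0.2.

Market A, by $0.2.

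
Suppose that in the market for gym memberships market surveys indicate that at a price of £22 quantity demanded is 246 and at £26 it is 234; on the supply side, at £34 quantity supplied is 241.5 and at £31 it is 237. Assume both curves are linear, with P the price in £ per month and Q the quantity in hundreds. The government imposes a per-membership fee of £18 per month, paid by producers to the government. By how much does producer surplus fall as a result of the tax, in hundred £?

Demand slope: (234 − 246)/(26 − 22) = -3, so Qd = 312 − 3P.
Supply slope: (237 − 241.5)/(31 − 34) = 1.5, so Qs = 1.5P + 190.5.
Before the tax: set 312 − 3P = 1.5P + 190.5 → P* = £27, Q* = 231.
With the tax collected from producers, supply shifts: Qs = 1.5(P − 18) + 190.5.
New equilibrium: consumers pay £33, producers receive £15, Q = 213. (Wedge: Pb − Ps = 18.)
ΔPS is the trapezoid between Q = 213 and Q = 231 of height £12: ½ · (231 + 213) · 12 = £2664.

Producer surplus falls by £2664 hundred.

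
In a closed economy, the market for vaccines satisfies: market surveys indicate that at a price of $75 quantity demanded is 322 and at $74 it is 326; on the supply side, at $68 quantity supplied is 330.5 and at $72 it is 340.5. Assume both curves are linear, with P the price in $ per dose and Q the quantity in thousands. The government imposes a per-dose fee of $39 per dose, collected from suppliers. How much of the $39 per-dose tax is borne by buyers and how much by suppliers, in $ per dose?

Demand slope: (326 − 322)/(74 − 75) = -4, so Qd = 622 − 4P.
Supply slope: (340.5 − 330.5)/(72 − 68) = 2.5, so Qs = 2.5P + 160.5.
Without the tax, 622 − 4P = 2.5P + 160.5 gives 6.5P = 461.5, so P* = $71 and Q* = 338.
With the tax collected from suppliers, supply shifts: Qs = 2.5(P − 39) + 160.5.
New equilibrium: buyers pay $86, suppliers receive $47, Q = 278. (Wedge: Pb − Ps = 39.)
Burden on buyers: $15; on suppliers: $24. (They sum to $39.)
The less price-elastic side of the market bears the larger share of a per-unit tax.

Buyers bear $15 per dose; suppliers bear $24 per dose.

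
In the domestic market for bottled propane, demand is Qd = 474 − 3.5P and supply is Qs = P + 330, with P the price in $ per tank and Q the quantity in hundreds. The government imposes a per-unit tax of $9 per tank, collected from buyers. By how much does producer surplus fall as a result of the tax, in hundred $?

Producer surplus falls by $2509.5 hundred.

Before the tax: set 474 − 3.5P = P + 330 → P* = $32, Q* = 362.
With the tax collected from buyers, demand (in seller-price terms) shifts: Qd = 474 − 3.5(P + 9).
New equilibrium: buyers pay $34, producers receive $25, Q = 355. (Wedge: Pb − Ps = 9.)
ΔPS is the trapezoid between Q = 355 and Q = 362 of height $7: ½ · (362 + 355) · 7 = $2509.5.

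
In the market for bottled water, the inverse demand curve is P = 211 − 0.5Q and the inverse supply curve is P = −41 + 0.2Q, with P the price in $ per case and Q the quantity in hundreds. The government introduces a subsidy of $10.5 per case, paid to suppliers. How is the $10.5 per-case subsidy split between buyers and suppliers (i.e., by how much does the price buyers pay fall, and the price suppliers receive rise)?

Buyers gain $7.5 per case; suppliers gain $3 per case.

Inverting to Q(P) form: Qd = 422 − 2P; Qs = 5P + 205.
Before the subsidy: set 422 − 2P = 5P + 205 → P* = $31, Q* = 360.
With a per-unit subsidy paid to suppliers, each receives P + 10.5 per unit sold, so supply becomes Qs = 5(P + 10.5) + 205.
New equilibrium: buyers pay $23.5, suppliers receive $34, Q = 375. (Wedge: Pb − Ps = −10.5.)
Gain to buyers: $7.5; to suppliers: $3. (They sum to $10.5.)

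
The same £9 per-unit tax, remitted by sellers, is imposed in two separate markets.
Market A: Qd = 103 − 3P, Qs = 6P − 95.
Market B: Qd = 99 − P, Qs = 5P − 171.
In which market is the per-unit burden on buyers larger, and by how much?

Market B, by £1.5.

Market A: pre-tax P* = £22, Q* = 37; post-tax Q = 19; per-unit burden on buyers = £6.
Market B: pre-tax P* = £45, Q* = 54; post-tax Q = 46.5; per-unit burden on buyers = £7.5.
Difference: £6 vs £7.5 → market B is larger by £1.5.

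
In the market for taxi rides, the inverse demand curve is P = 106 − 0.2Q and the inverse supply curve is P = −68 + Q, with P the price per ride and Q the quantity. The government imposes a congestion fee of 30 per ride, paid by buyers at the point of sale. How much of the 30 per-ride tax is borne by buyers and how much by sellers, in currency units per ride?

Rewrite in direct form: Qd = 530 − 5P and Qs = P + 68.
Without the tax, 530 − 5P = P + 68 gives 6P = 462, so P* = 77 and Q* = 145.
With the tax collected from buyers, demand (in seller-price terms) shifts: Qd = 530 − 5(P + 30).
Solving gives Q = 120 with buyers paying 82 and sellers receiving 52 (the 30 wedge).
Burden on buyers: 5; on sellers: 25. (They sum to 30.)

Buyers bear 5 per ride; sellers bear 25 per ride.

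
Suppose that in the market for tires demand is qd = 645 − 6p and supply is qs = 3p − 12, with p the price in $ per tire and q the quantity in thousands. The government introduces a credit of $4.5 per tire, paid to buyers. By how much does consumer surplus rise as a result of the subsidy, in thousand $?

Before the subsidy: set 645 − 6p = 3p − 12 → p* = $73, q* = 207.
With a per-unit subsidy paid to buyers, each effectively pays p − 4.5, so demand becomes qd = 645 − 6(p − 4.5).
New equilibrium: buyers pay $71.5, producers receive $76, q = 216. (Wedge: pb − ps = −4.5.)
ΔCS is the trapezoid between Q = 216 and Q = 207 of height $1.5: ½ · (207 + 216) · 1.5 = $317.25.

Consumer surplus rises by $317.25 thousand.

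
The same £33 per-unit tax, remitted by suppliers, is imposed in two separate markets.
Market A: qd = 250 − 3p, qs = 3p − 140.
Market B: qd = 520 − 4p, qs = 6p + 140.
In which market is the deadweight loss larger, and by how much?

Market B, by £490.05.

Market A: pre-tax p* = £65, q* = 55; post-tax q = 5.5; deadweight loss = £816.75.
Market B: pre-tax p* = £38, q* = 368; post-tax q = 288.8; deadweight loss = £1306.8.
Difference: £816.75 vs £1306.8 → market B is larger by £490.05.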